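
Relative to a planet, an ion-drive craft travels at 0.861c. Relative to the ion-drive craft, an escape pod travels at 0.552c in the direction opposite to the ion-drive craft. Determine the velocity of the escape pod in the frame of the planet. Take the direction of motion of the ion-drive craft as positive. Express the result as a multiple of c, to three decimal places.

+0.589c

With v = 0.861 and u' = -0.552 (in units of c),
u = (u' + v)/(1 + u'v/c²):
u = (-0.552 + 0.861) / (1 + (-0.552)·0.861) = 0.3090/0.5247 = 0.5889
(Galilean addition would give +0.309c.)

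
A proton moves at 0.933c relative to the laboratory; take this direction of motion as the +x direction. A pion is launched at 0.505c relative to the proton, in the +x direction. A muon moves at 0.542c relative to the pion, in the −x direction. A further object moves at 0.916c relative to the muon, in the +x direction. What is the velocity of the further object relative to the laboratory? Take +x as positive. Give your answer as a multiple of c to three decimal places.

+0.997c

Apply u = (u' + v)/(1 + u'v/c²) successively, working outward toward the laboratory.
Start: velocity of the proton relative to the laboratory = 0.9330c.
Compose with the pion (u' = 0.505 in the proton frame): u_1 = (0.505 + 0.933) / (1 + 0.505·0.933) = 1.4380/1.4712 = 0.9775.
Compose with the muon (u' = -0.542 in the pion frame): u_2 = (-0.542 + 0.977) / (1 + (-0.542)·0.977) = 0.4355/0.4702 = 0.9261.
Compose with the further object (u' = 0.916 in the muon frame): u_3 = (0.916 + 0.926) / (1 + 0.916·0.926) = 1.8421/1.8483 = 0.9966.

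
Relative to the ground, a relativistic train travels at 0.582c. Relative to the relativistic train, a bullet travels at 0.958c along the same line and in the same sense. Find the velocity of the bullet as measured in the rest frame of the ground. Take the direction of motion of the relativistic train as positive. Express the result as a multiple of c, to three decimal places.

With v = 0.582 and u' = 0.958 (in units of c),
u = (u' + v)/(1 + u'v/c²):
u = (0.958 + 0.582) / (1 + 0.958·0.582) = 1.5400/1.5576 = 0.9887

0.989c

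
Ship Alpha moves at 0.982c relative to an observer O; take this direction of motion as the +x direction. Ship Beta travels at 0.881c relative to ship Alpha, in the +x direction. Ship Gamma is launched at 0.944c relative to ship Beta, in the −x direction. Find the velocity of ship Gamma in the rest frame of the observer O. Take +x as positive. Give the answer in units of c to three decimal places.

+0.961c

Apply u = (u' + v)/(1 + u'v/c²) successively, working outward toward the observer O.
Start: velocity of ship Alpha relative to the observer O = 0.9820c.
Compose with ship Beta (u' = 0.881 in ship Alpha frame): u_1 = (0.881 + 0.982) / (1 + 0.881·0.982) = 1.8630/1.8651 = 0.9989.
Compose with ship Gamma (u' = -0.944 in ship Beta frame): u_2 = (-0.944 + 0.999) / (1 + (-0.944)·0.999) = 0.0549/0.0571 = 0.9609.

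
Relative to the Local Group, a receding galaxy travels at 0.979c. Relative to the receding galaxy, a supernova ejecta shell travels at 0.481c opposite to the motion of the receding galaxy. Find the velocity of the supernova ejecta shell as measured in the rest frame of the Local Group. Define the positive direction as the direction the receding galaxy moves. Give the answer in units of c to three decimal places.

+0.941c

With v = 0.979 and u' = -0.481 (in units of c),
u = (u' + v)/(1 + u'v/c²):
u = (-0.481 + 0.979) / (1 + (-0.481)·0.979) = 0.4980/0.5291 = 0.9412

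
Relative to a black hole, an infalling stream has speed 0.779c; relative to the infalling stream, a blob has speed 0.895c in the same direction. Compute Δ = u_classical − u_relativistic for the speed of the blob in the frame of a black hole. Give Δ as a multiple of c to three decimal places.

Δ = 0.688c

Galilean: u_cl = 0.895 + 0.779 = 1.6740.
Relativistic: u_rel = (0.895 + 0.779) / (1 + 0.895·0.779) = 1.6740/1.6972 = 0.9863.
Δ = 1.6740 − 0.9863 = 0.6877.
(The classical prediction exceeds c; the relativistic result does not.)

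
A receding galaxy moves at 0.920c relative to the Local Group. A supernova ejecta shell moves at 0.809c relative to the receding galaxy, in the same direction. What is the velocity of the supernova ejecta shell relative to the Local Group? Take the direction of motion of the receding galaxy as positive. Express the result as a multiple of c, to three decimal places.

0.991c

With v = 0.920 and u' = 0.809 (in units of c),
u = (u' + v)/(1 + u'v/c²):
u = (0.809 + 0.920) / (1 + 0.809·0.920) = 1.7290/1.7443 = 0.9912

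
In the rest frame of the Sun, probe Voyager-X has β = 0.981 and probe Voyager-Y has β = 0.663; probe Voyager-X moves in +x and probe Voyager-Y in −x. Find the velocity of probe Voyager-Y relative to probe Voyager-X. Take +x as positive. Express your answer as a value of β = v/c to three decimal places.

β = -0.996

β_A = 0.981, β_B = -0.663.
Transform to A's frame with the inverse velocity-addition law: u' = (u − v)/(1 − uv/c²), taking u = β_B and v = β_A.
u' = (-0.663 − 0.981) / (1 − (0.981)(-0.663)) = -1.6440/1.6504 = -0.9961.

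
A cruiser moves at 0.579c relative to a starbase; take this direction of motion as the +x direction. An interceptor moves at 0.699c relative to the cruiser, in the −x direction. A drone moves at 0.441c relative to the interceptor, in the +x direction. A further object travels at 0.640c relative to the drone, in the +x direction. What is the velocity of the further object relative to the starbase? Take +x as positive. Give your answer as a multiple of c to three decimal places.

Apply u = (u' + v)/(1 + u'v/c²) successively, working outward toward the starbase.
Start: velocity of the cruiser relative to the starbase = 0.5790c.
Compose with the interceptor (u' = -0.699 in the cruiser frame): u_1 = (-0.699 + 0.579) / (1 + (-0.699)·0.579) = -0.1200/0.5953 = -0.2016.
Compose with the drone (u' = 0.441 in the interceptor frame): u_2 = (0.441 + (-0.202)) / (1 + 0.441·(-0.202)) = 0.2394/0.9111 = 0.2628.
Compose with the further object (u' = 0.640 in the drone frame): u_3 = (0.640 + 0.263) / (1 + 0.640·0.263) = 0.9028/1.1682 = 0.7728.

+0.773c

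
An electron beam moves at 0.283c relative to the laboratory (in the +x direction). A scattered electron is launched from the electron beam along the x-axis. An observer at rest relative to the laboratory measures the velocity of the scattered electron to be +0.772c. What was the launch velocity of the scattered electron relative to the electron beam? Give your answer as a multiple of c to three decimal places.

+0.626c

Invert the composition law: u' = (u − v)/(1 − uv/c²).
u' = (0.772 − 0.283) / (1 − (0.772)(0.283)) = 0.4890/0.7815 = 0.6257.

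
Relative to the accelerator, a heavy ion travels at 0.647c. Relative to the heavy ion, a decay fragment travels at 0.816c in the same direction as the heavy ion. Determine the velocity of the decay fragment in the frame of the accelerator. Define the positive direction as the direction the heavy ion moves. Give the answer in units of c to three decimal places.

0.957c

With v = 0.647 and u' = 0.816 (in units of c),
u = (u' + v)/(1 + u'v/c²):
u = (0.816 + 0.647) / (1 + 0.816·0.647) = 1.4630/1.5280 = 0.9575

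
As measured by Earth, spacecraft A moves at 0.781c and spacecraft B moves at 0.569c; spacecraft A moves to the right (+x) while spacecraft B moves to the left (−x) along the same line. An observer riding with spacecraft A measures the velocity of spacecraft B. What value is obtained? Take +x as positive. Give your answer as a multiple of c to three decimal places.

β_A = 0.781, β_B = -0.569.
Transform to A's frame with the inverse velocity-addition law: u' = (u − v)/(1 − uv/c²), taking u = β_B and v = β_A.
u' = (-0.569 − 0.781) / (1 − (0.781)(-0.569)) = -1.3500/1.4444 = -0.9347.

-0.935c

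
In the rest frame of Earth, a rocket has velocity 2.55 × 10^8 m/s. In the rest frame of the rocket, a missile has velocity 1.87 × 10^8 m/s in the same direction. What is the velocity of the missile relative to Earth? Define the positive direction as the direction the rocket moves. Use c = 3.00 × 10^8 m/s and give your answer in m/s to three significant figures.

2.89 × 10^8 m/s

In units of c (dividing by 3.00 × 10^8 m/s): v = 0.850, u' = 0.623.
u = (u' + v)/(1 + u'v/c²):
u = (0.623 + 0.850) / (1 + 0.623·0.850) = 1.4733/1.5298 = 0.9631
Converting back: u = 0.9631 × 3.00 × 10^8 m/s.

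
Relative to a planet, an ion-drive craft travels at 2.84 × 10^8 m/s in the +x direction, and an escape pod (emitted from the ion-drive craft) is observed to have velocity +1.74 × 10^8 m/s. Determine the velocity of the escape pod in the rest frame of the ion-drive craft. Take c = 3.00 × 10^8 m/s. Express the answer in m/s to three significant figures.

-2.44 × 10^8 m/s

v = 0.947c, u = 0.580c.
Invert the composition law: u' = (u − v)/(1 − uv/c²).
u' = (0.580 − 0.947) / (1 − (0.580)(0.947)) = -0.3667/0.4509 = -0.8131.
u' = -0.8131 × 3.00 × 10^8 m/s.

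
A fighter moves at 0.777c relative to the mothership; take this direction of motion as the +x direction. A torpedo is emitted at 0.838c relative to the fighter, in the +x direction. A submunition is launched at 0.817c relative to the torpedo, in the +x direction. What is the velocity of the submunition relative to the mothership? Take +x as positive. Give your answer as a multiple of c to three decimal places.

Apply u = (u' + v)/(1 + u'v/c²) successively, working outward toward the mothership.
Start: velocity of the fighter relative to the mothership = 0.7770c.
Compose with the torpedo (u' = 0.838 in the fighter frame): u_1 = (0.838 + 0.777) / (1 + 0.838·0.777) = 1.6150/1.6511 = 0.9781.
Compose with the submunition (u' = 0.817 in the torpedo frame): u_2 = (0.817 + 0.978) / (1 + 0.817·0.978) = 1.7951/1.7991 = 0.9978.

0.998c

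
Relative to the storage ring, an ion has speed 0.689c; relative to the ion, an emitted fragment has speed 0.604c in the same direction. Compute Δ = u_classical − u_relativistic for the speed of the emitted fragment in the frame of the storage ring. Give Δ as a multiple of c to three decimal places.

Galilean: u_cl = 0.604 + 0.689 = 1.2930.
Relativistic: u_rel = (0.604 + 0.689) / (1 + 0.604·0.689) = 1.2930/1.4162 = 0.9130.
Δ = 1.2930 − 0.9130 = 0.3800.
(The classical prediction exceeds c; the relativistic result does not.)

Δ = 0.380c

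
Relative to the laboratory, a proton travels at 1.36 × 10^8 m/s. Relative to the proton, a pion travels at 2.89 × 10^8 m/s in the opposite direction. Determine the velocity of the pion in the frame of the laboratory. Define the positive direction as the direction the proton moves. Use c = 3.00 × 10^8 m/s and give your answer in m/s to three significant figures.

-2.72 × 10^8 m/s

In units of c (dividing by 3.00 × 10^8 m/s): v = 0.453, u' = -0.963.
u = (u' + v)/(1 + u'v/c²):
u = (-0.963 + 0.453) / (1 + (-0.963)·0.453) = -0.5100/0.5633 = -0.9054
Converting back: u = -0.9054 × 3.00 × 10^8 m/s.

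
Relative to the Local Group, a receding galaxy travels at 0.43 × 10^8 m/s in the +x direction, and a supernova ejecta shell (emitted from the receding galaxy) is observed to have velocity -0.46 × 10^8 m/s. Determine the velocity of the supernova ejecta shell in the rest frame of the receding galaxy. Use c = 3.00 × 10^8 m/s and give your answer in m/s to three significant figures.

v = 0.143c, u = -0.153c.
Invert the composition law: u' = (u − v)/(1 − uv/c²).
u' = (-0.153 − 0.143) / (1 − (-0.153)(0.143)) = -0.2967/1.0220 = -0.2903.
u' = -0.2903 × 3.00 × 10^8 m/s.

-8.71 × 10^7 m/s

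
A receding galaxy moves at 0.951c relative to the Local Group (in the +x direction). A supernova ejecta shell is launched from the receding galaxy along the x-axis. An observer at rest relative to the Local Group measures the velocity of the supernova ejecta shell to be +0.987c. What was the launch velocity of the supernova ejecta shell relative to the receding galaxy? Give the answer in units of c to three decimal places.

+0.587c

Invert the composition law: u' = (u − v)/(1 − uv/c²).
u' = (0.987 − 0.951) / (1 − (0.987)(0.951)) = 0.0360/0.0614 = 0.5867.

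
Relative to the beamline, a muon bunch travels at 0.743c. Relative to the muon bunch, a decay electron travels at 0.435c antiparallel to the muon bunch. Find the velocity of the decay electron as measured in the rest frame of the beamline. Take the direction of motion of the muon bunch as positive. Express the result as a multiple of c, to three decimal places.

With v = 0.743 and u' = -0.435 (in units of c),
u = (u' + v)/(1 + u'v/c²):
u = (-0.435 + 0.743) / (1 + (-0.435)·0.743) = 0.3080/0.6768 = 0.4551

+0.455c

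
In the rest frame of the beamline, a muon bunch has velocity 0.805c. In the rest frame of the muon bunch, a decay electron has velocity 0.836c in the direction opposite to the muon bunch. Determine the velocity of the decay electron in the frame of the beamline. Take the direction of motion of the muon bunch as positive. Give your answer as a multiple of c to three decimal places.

-0.095c

With v = 0.805 and u' = -0.836 (in units of c),
u = (u' + v)/(1 + u'v/c²):
u = (-0.836 + 0.805) / (1 + (-0.836)·0.805) = -0.0310/0.3270 = -0.0948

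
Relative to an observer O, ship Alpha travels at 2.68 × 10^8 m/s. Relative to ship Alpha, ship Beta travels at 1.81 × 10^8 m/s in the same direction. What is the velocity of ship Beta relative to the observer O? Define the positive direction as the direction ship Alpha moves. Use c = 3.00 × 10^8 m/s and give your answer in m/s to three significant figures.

2.92 × 10^8 m/s

In units of c (dividing by 3.00 × 10^8 m/s): v = 0.893, u' = 0.603.
u = (u' + v)/(1 + u'v/c²):
u = (0.603 + 0.893) / (1 + 0.603·0.893) = 1.4967/1.5390 = 0.9725
(Galilean addition would give +1.497c, exceeding c.)
Converting back: u = 0.9725 × 3.00 × 10^8 m/s.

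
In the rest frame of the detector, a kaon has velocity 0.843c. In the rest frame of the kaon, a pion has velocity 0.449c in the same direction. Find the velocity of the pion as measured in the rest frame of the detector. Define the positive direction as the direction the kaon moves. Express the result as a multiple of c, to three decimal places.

0.937c

With v = 0.843 and u' = 0.449 (in units of c),
u = (u' + v)/(1 + u'v/c²):
u = (0.449 + 0.843) / (1 + 0.449·0.843) = 1.2920/1.3785 = 0.9372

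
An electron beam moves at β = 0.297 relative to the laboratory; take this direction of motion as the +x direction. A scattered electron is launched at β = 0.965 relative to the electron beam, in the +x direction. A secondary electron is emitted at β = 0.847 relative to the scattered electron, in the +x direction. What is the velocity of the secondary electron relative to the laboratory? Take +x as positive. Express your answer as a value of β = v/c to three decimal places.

β = 0.998

Apply u = (u' + v)/(1 + u'v/c²) successively, working outward toward the laboratory.
Start: velocity of the electron beam relative to the laboratory = 0.2970c.
Compose with the scattered electron (u' = 0.965 in the electron beam frame): u_1 = (0.965 + 0.297) / (1 + 0.965·0.297) = 1.2620/1.2866 = 0.9809.
Compose with the secondary electron (u' = 0.847 in the scattered electron frame): u_2 = (0.847 + 0.981) / (1 + 0.847·0.981) = 1.8279/1.8308 = 0.9984.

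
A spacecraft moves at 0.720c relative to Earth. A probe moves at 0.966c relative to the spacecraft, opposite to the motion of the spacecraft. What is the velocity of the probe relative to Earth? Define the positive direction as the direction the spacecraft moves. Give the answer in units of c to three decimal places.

With v = 0.720 and u' = -0.966 (in units of c),
u = (u' + v)/(1 + u'v/c²):
u = (-0.966 + 0.720) / (1 + (-0.966)·0.720) = -0.2460/0.3045 = -0.8079

-0.808c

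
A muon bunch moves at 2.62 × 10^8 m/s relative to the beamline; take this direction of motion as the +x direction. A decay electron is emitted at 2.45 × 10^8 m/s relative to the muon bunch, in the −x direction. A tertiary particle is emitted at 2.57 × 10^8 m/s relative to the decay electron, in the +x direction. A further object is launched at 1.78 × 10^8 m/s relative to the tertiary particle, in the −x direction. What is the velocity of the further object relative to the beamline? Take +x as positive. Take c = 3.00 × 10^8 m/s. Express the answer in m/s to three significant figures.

Apply u = (u' + v)/(1 + u'v/c²) successively, working outward toward the beamline.
(Dividing each given speed by c = 3.00 × 10^8 m/s to work in units of c.)
Start: velocity of the muon bunch relative to the beamline = 0.8733c.
Compose with the decay electron (u' = -0.817 in the muon bunch frame): u_1 = (-0.817 + 0.873) / (1 + (-0.817)·0.873) = 0.0567/0.2868 = 0.1976.
Compose with the tertiary particle (u' = 0.857 in the decay electron frame): u_2 = (0.857 + 0.198) / (1 + 0.857·0.198) = 1.0543/1.1693 = 0.9016.
Compose with the further object (u' = -0.593 in the tertiary particle frame): u_3 = (-0.593 + 0.902) / (1 + (-0.593)·0.902) = 0.3083/0.4650 = 0.6630.
So u = 0.6630 × 3.00 × 10^8 m/s.

+1.99 × 10^8 m/s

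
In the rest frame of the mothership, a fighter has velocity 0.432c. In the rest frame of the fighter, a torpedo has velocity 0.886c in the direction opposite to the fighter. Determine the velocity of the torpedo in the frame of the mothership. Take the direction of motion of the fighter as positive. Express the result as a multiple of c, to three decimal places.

With v = 0.432 and u' = -0.886 (in units of c),
u = (u' + v)/(1 + u'v/c²):
u = (-0.886 + 0.432) / (1 + (-0.886)·0.432) = -0.4540/0.6172 = -0.7355

-0.736c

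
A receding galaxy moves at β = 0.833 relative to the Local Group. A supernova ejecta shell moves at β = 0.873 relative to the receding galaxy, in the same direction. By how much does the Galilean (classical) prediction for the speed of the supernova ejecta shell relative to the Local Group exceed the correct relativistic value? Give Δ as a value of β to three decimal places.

Δ = 0.718

Galilean: u_cl = 0.873 + 0.833 = 1.7060.
Relativistic: u_rel = (0.873 + 0.833) / (1 + 0.873·0.833) = 1.7060/1.7272 = 0.9877.
Δ = 1.7060 − 0.9877 = 0.7183.
(The classical prediction exceeds c; the relativistic result does not.)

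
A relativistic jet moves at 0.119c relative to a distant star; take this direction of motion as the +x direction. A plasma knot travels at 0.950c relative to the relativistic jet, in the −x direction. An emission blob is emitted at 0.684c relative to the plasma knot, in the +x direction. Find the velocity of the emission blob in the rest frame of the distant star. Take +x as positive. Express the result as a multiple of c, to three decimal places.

Apply u = (u' + v)/(1 + u'v/c²) successively, working outward toward the distant star.
Start: velocity of the relativistic jet relative to the distant star = 0.1190c.
Compose with the plasma knot (u' = -0.950 in the relativistic jet frame): u_1 = (-0.950 + 0.119) / (1 + (-0.950)·0.119) = -0.8310/0.8870 = -0.9369.
Compose with the emission blob (u' = 0.684 in the plasma knot frame): u_2 = (0.684 + (-0.937)) / (1 + 0.684·(-0.937)) = -0.2529/0.3591 = -0.7042.

-0.704c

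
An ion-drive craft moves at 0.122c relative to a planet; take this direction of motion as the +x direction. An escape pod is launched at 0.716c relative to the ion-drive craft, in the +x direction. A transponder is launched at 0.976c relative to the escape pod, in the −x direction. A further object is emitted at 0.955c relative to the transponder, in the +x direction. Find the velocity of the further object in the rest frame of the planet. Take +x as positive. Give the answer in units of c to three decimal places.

+0.606c

Apply u = (u' + v)/(1 + u'v/c²) successively, working outward toward the planet.
Start: velocity of the ion-drive craft relative to the planet = 0.1220c.
Compose with the escape pod (u' = 0.716 in the ion-drive craft frame): u_1 = (0.716 + 0.122) / (1 + 0.716·0.122) = 0.8380/1.0874 = 0.7707.
Compose with the transponder (u' = -0.976 in the escape pod frame): u_2 = (-0.976 + 0.771) / (1 + (-0.976)·0.771) = -0.2053/0.2478 = -0.8285.
Compose with the further object (u' = 0.955 in the transponder frame): u_3 = (0.955 + (-0.829)) / (1 + 0.955·(-0.829)) = 0.1265/0.2088 = 0.6059.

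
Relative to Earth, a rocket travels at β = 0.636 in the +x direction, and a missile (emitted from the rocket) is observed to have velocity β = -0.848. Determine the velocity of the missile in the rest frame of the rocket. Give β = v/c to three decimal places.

Invert the composition law: u' = (u − v)/(1 − uv/c²).
u' = (-0.848 − 0.636) / (1 − (-0.848)(0.636)) = -1.4840/1.5393 = -0.9641.

β = -0.964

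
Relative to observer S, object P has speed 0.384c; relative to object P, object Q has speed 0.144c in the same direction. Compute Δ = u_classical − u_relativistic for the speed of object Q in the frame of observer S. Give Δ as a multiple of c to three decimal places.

Δ = 0.028c

Galilean: u_cl = 0.144 + 0.384 = 0.5280.
Relativistic: u_rel = (0.144 + 0.384) / (1 + 0.144·0.384) = 0.5280/1.0553 = 0.5003.
Δ = 0.5280 − 0.5003 = 0.0277.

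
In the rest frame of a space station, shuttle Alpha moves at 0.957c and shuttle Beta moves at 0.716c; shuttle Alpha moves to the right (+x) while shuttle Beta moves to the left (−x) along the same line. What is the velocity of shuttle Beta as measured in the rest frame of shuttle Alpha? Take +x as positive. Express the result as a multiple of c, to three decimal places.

β_A = 0.957, β_B = -0.716.
Transform to A's frame with the inverse velocity-addition law: u' = (u − v)/(1 − uv/c²), taking u = β_B and v = β_A.
u' = (-0.716 − 0.957) / (1 − (0.957)(-0.716)) = -1.6730/1.6852 = -0.9928.

-0.993c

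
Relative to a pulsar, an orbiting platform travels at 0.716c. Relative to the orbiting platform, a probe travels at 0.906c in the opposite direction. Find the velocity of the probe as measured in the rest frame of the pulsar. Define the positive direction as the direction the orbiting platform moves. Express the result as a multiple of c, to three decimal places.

-0.541c

With v = 0.716 and u' = -0.906 (in units of c),
u = (u' + v)/(1 + u'v/c²):
u = (-0.906 + 0.716) / (1 + (-0.906)·0.716) = -0.1900/0.3513 = -0.5408
(Galilean addition would give -0.190c.)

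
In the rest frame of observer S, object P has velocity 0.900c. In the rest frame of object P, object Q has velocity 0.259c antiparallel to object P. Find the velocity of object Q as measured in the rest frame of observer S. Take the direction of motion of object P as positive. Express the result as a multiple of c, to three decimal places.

+0.836c

With v = 0.900 and u' = -0.259 (in units of c),
u = (u' + v)/(1 + u'v/c²):
u = (-0.259 + 0.900) / (1 + (-0.259)·0.900) = 0.6410/0.7669 = 0.8358
(Galilean addition would give +0.641c.)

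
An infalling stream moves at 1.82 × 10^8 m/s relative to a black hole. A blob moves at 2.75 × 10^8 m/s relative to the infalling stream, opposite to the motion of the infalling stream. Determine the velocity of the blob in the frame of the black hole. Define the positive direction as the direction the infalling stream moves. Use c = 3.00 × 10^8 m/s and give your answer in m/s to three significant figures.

In units of c (dividing by 3.00 × 10^8 m/s): v = 0.607, u' = -0.917.
u = (u' + v)/(1 + u'v/c²):
u = (-0.917 + 0.607) / (1 + (-0.917)·0.607) = -0.3100/0.4439 = -0.6984
Converting back: u = -0.6984 × 3.00 × 10^8 m/s.

-2.10 × 10^8 m/s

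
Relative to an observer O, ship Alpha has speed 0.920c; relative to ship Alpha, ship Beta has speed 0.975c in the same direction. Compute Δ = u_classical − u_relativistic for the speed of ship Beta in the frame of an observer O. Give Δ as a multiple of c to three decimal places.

Δ = 0.896c

Galilean: u_cl = 0.975 + 0.920 = 1.8950.
Relativistic: u_rel = (0.975 + 0.920) / (1 + 0.975·0.920) = 1.8950/1.8970 = 0.9989.
Δ = 1.8950 − 0.9989 = 0.8961.
(The classical prediction exceeds c; the relativistic result does not.)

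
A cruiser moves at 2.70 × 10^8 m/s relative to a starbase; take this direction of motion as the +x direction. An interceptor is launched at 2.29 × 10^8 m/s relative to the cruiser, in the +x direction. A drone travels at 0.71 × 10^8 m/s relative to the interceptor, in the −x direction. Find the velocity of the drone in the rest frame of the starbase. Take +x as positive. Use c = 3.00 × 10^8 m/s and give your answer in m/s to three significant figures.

Apply u = (u' + v)/(1 + u'v/c²) successively, working outward toward the starbase.
(Dividing each given speed by c = 3.00 × 10^8 m/s to work in units of c.)
Start: velocity of the cruiser relative to the starbase = 0.9000c.
Compose with the interceptor (u' = 0.763 in the cruiser frame): u_1 = (0.763 + 0.900) / (1 + 0.763·0.900) = 1.6633/1.6870 = 0.9860.
Compose with the drone (u' = -0.237 in the interceptor frame): u_2 = (-0.237 + 0.986) / (1 + (-0.237)·0.986) = 0.7493/0.7667 = 0.9774.
So u = 0.9774 × 3.00 × 10^8 m/s.

+2.93 × 10^8 m/s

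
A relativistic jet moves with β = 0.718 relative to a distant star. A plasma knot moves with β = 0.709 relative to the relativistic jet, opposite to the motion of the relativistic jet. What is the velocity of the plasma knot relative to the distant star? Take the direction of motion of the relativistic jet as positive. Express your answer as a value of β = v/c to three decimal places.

β = +0.018

With v = 0.718 and u' = -0.709 (in units of c),
u = (u' + v)/(1 + u'v/c²):
u = (-0.709 + 0.718) / (1 + (-0.709)·0.718) = 0.0090/0.4909 = 0.0183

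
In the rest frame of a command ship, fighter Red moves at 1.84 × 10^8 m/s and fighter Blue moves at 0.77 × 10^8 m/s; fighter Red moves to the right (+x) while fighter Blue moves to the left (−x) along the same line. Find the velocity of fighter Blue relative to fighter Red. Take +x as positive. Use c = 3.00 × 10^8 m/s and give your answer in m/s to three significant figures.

-2.26 × 10^8 m/s

β_A = 0.613, β_B = -0.257 (dividing each by c = 3.00 × 10^8 m/s).
Transform to A's frame with the inverse velocity-addition law: u' = (u − v)/(1 − uv/c²), taking u = β_B and v = β_A.
u' = (-0.257 − 0.613) / (1 − (0.613)(-0.257)) = -0.8700/1.1574 = -0.7517.
u' = -0.7517 × 3.00 × 10^8 m/s.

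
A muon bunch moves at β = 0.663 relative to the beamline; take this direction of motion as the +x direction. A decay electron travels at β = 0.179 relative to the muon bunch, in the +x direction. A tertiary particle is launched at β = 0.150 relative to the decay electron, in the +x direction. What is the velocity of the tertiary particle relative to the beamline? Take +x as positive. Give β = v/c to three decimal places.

β = 0.811

Apply u = (u' + v)/(1 + u'v/c²) successively, working outward toward the beamline.
Start: velocity of the muon bunch relative to the beamline = 0.6630c.
Compose with the decay electron (u' = 0.179 in the muon bunch frame): u_1 = (0.179 + 0.663) / (1 + 0.179·0.663) = 0.8420/1.1187 = 0.7527.
Compose with the tertiary particle (u' = 0.150 in the decay electron frame): u_2 = (0.150 + 0.753) / (1 + 0.150·0.753) = 0.9027/1.1129 = 0.8111.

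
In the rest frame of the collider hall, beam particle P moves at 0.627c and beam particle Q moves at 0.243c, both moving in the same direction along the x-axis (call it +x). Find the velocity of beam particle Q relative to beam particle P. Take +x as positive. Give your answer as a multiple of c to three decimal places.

β_A = 0.627, β_B = 0.243.
Transform to A's frame with the inverse velocity-addition law: u' = (u − v)/(1 − uv/c²), taking u = β_B and v = β_A.
u' = (0.243 − 0.627) / (1 − (0.627)(0.243)) = -0.3840/0.8476 = -0.4530.

-0.453c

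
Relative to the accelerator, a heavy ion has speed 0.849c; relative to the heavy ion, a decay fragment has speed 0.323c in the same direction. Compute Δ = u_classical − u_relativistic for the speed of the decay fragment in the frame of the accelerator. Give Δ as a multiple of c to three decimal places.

Δ = 0.252c

Galilean: u_cl = 0.323 + 0.849 = 1.1720.
Relativistic: u_rel = (0.323 + 0.849) / (1 + 0.323·0.849) = 1.1720/1.2742 = 0.9198.
Δ = 1.1720 − 0.9198 = 0.2522.
(The classical prediction exceeds c; the relativistic result does not.)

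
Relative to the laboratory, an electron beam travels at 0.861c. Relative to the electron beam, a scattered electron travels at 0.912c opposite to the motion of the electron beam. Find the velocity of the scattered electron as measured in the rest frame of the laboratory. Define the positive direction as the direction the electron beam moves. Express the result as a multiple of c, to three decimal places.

-0.237c

With v = 0.861 and u' = -0.912 (in units of c),
u = (u' + v)/(1 + u'v/c²):
u = (-0.912 + 0.861) / (1 + (-0.912)·0.861) = -0.0510/0.2148 = -0.2375
(Galilean addition would give -0.051c.)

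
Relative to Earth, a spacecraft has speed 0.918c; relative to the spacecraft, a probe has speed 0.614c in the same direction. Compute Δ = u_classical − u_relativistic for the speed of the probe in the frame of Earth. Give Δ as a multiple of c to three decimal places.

Δ = 0.552c

Galilean: u_cl = 0.614 + 0.918 = 1.5320.
Relativistic: u_rel = (0.614 + 0.918) / (1 + 0.614·0.918) = 1.5320/1.5637 = 0.9798.
Δ = 1.5320 − 0.9798 = 0.5522.
(The classical prediction exceeds c; the relativistic result does not.)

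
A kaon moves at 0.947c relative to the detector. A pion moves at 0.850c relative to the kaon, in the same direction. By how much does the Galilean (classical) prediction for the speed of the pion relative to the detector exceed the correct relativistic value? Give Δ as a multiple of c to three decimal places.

Δ = 0.801c

Galilean: u_cl = 0.850 + 0.947 = 1.7970.
Relativistic: u_rel = (0.850 + 0.947) / (1 + 0.850·0.947) = 1.7970/1.8050 = 0.9956.
Δ = 1.7970 − 0.9956 = 0.8014.
(The classical prediction exceeds c; the relativistic result does not.)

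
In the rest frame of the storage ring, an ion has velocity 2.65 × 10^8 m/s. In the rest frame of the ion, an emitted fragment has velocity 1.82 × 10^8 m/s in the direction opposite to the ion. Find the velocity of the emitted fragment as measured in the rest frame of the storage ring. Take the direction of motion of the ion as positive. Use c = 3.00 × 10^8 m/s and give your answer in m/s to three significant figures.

+1.79 × 10^8 m/s

In units of c (dividing by 3.00 × 10^8 m/s): v = 0.883, u' = -0.607.
u = (u' + v)/(1 + u'v/c²):
u = (-0.607 + 0.883) / (1 + (-0.607)·0.883) = 0.2767/0.4641 = 0.5961
(Galilean addition would give +0.277c.)
Converting back: u = 0.5961 × 3.00 × 10^8 m/s.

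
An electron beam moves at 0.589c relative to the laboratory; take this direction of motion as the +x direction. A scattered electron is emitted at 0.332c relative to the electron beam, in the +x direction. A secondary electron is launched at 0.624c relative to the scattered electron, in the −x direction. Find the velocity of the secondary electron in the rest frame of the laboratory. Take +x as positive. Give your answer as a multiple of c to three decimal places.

Apply u = (u' + v)/(1 + u'v/c²) successively, working outward toward the laboratory.
Start: velocity of the electron beam relative to the laboratory = 0.5890c.
Compose with the scattered electron (u' = 0.332 in the electron beam frame): u_1 = (0.332 + 0.589) / (1 + 0.332·0.589) = 0.9210/1.1955 = 0.7704.
Compose with the secondary electron (u' = -0.624 in the scattered electron frame): u_2 = (-0.624 + 0.770) / (1 + (-0.624)·0.770) = 0.1464/0.5193 = 0.2818.

+0.282c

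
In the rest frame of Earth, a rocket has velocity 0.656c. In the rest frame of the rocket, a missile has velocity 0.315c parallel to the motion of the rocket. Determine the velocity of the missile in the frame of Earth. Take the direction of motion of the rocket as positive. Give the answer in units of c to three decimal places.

With v = 0.656 and u' = 0.315 (in units of c),
u = (u' + v)/(1 + u'v/c²):
u = (0.315 + 0.656) / (1 + 0.315·0.656) = 0.9710/1.2066 = 0.8047

0.805c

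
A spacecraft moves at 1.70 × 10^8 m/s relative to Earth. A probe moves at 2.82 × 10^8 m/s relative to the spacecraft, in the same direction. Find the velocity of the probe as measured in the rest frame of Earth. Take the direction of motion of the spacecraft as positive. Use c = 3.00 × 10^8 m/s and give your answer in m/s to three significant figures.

2.95 × 10^8 m/s

In units of c (dividing by 3.00 × 10^8 m/s): v = 0.567, u' = 0.940.
u = (u' + v)/(1 + u'v/c²):
u = (0.940 + 0.567) / (1 + 0.940·0.567) = 1.5067/1.5327 = 0.9830
(Galilean addition would give +1.507c, exceeding c.)
Converting back: u = 0.9830 × 3.00 × 10^8 m/s.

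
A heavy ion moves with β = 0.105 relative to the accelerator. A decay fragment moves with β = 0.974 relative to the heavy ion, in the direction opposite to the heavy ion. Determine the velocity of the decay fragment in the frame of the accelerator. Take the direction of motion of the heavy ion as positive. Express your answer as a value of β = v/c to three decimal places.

With v = 0.105 and u' = -0.974 (in units of c),
u = (u' + v)/(1 + u'v/c²):
u = (-0.974 + 0.105) / (1 + (-0.974)·0.105) = -0.8690/0.8977 = -0.9680

β = -0.968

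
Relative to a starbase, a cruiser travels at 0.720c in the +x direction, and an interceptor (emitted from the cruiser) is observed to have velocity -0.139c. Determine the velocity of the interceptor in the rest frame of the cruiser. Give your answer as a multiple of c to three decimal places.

Invert the composition law: u' = (u − v)/(1 − uv/c²).
u' = (-0.139 − 0.720) / (1 − (-0.139)(0.720)) = -0.8590/1.1001 = -0.7809.

-0.781c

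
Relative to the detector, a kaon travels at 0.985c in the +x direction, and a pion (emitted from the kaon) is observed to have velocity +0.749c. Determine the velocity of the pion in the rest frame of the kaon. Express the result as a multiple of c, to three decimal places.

-0.900c

Invert the composition law: u' = (u − v)/(1 − uv/c²).
u' = (0.749 − 0.985) / (1 − (0.749)(0.985)) = -0.2360/0.2622 = -0.9000.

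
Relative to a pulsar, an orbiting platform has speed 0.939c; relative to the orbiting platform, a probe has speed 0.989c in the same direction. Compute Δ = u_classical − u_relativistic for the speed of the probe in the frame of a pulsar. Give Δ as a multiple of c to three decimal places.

Galilean: u_cl = 0.989 + 0.939 = 1.9280.
Relativistic: u_rel = (0.989 + 0.939) / (1 + 0.989·0.939) = 1.9280/1.9287 = 0.9997.
Δ = 1.9280 − 0.9997 = 0.9283.
(The classical prediction exceeds c; the relativistic result does not.)

Δ = 0.928c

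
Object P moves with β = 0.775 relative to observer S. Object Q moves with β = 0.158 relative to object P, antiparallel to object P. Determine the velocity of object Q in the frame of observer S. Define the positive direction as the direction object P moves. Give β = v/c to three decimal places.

β = +0.703

With v = 0.775 and u' = -0.158 (in units of c),
u = (u' + v)/(1 + u'v/c²):
u = (-0.158 + 0.775) / (1 + (-0.158)·0.775) = 0.6170/0.8776 = 0.7031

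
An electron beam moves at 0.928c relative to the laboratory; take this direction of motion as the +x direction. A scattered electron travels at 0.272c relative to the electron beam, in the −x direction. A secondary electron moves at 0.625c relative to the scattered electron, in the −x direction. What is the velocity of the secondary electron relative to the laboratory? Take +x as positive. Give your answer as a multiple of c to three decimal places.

Apply u = (u' + v)/(1 + u'v/c²) successively, working outward toward the laboratory.
Start: velocity of the electron beam relative to the laboratory = 0.9280c.
Compose with the scattered electron (u' = -0.272 in the electron beam frame): u_1 = (-0.272 + 0.928) / (1 + (-0.272)·0.928) = 0.6560/0.7476 = 0.8775.
Compose with the secondary electron (u' = -0.625 in the scattered electron frame): u_2 = (-0.625 + 0.877) / (1 + (-0.625)·0.877) = 0.2525/0.4516 = 0.5591.

+0.559c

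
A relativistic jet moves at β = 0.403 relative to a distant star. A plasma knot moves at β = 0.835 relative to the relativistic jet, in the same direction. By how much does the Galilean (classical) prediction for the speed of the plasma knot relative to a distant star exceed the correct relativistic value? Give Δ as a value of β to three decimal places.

Δ = 0.312

Galilean: u_cl = 0.835 + 0.403 = 1.2380.
Relativistic: u_rel = (0.835 + 0.403) / (1 + 0.835·0.403) = 1.2380/1.3365 = 0.9263.
Δ = 1.2380 − 0.9263 = 0.3117.
(The classical prediction exceeds c; the relativistic result does not.)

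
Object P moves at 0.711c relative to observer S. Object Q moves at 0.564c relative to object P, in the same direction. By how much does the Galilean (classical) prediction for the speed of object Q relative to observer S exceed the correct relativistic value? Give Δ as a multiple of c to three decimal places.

Δ = 0.365c

Galilean: u_cl = 0.564 + 0.711 = 1.2750.
Relativistic: u_rel = (0.564 + 0.711) / (1 + 0.564·0.711) = 1.2750/1.4010 = 0.9101.
Δ = 1.2750 − 0.9101 = 0.3649.
(The classical prediction exceeds c; the relativistic result does not.)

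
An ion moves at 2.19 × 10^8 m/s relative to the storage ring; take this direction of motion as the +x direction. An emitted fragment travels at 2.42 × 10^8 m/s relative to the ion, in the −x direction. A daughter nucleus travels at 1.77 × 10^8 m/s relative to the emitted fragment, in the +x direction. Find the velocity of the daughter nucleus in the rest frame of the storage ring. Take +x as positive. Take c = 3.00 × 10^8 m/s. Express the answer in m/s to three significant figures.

Apply u = (u' + v)/(1 + u'v/c²) successively, working outward toward the storage ring.
(Dividing each given speed by c = 3.00 × 10^8 m/s to work in units of c.)
Start: velocity of the ion relative to the storage ring = 0.7300c.
Compose with the emitted fragment (u' = -0.807 in the ion frame): u_1 = (-0.807 + 0.730) / (1 + (-0.807)·0.730) = -0.0767/0.4111 = -0.1865.
Compose with the daughter nucleus (u' = 0.590 in the emitted fragment frame): u_2 = (0.590 + (-0.186)) / (1 + 0.590·(-0.186)) = 0.4035/0.8900 = 0.4534.
So u = 0.4534 × 3.00 × 10^8 m/s.

+1.36 × 10^8 m/s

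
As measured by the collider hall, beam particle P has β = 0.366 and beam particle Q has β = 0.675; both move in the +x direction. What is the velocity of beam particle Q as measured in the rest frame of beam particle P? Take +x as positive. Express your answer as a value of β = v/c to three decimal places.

β_A = 0.366, β_B = 0.675.
Transform to A's frame with the inverse velocity-addition law: u' = (u − v)/(1 − uv/c²), taking u = β_B and v = β_A.
u' = (0.675 − 0.366) / (1 − (0.366)(0.675)) = 0.3090/0.7530 = 0.4104.

β = +0.410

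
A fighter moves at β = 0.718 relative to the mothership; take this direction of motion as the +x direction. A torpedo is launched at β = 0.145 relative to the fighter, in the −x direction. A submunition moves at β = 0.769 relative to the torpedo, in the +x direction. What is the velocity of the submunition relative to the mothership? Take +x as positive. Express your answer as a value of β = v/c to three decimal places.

β = +0.944

Apply u = (u' + v)/(1 + u'v/c²) successively, working outward toward the mothership.
Start: velocity of the fighter relative to the mothership = 0.7180c.
Compose with the torpedo (u' = -0.145 in the fighter frame): u_1 = (-0.145 + 0.718) / (1 + (-0.145)·0.718) = 0.5730/0.8959 = 0.6396.
Compose with the submunition (u' = 0.769 in the torpedo frame): u_2 = (0.769 + 0.640) / (1 + 0.769·0.640) = 1.4086/1.4918 = 0.9442.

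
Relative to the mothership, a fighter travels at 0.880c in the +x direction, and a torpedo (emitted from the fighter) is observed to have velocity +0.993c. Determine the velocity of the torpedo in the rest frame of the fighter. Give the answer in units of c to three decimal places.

Invert the composition law: u' = (u − v)/(1 − uv/c²).
u' = (0.993 − 0.880) / (1 − (0.993)(0.880)) = 0.1130/0.1262 = 0.8957.

+0.896c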